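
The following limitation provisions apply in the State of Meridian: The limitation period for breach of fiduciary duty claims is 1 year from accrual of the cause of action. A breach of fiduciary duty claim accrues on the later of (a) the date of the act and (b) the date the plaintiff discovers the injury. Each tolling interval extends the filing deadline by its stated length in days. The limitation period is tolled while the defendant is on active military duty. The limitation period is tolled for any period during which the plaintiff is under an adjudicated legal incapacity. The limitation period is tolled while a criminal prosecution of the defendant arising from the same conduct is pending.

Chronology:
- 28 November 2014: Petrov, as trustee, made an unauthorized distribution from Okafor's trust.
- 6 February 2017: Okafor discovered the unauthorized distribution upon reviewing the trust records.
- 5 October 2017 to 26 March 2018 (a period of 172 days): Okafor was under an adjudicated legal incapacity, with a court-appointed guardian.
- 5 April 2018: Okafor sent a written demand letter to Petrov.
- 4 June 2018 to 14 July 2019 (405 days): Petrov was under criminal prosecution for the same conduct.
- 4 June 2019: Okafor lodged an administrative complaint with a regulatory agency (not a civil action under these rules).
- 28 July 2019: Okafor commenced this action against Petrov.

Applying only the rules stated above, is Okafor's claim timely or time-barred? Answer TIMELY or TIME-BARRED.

The claim accrued on 6 February 2017 — the later of the 28 November 2014 act and the 6 February 2017 discovery.
The untolled deadline — 1 year after 6 February 2017 — is 6 February 2018.
Because the plaintiff's legal incapacity ran from 5 October 2017 to 26 March 2018, the deadline is extended by 172 days to 28 July 2018.
Because the pending criminal prosecution ran from 4 June 2018 to 14 July 2019, the deadline is extended by 405 days to 6 September 2019.
The other events in the timeline have no effect on the limitation period under the stated rules.
Okafor filed on 28 July 2019, before the 6 September 2019 deadline, so the action is timely.

TIMELY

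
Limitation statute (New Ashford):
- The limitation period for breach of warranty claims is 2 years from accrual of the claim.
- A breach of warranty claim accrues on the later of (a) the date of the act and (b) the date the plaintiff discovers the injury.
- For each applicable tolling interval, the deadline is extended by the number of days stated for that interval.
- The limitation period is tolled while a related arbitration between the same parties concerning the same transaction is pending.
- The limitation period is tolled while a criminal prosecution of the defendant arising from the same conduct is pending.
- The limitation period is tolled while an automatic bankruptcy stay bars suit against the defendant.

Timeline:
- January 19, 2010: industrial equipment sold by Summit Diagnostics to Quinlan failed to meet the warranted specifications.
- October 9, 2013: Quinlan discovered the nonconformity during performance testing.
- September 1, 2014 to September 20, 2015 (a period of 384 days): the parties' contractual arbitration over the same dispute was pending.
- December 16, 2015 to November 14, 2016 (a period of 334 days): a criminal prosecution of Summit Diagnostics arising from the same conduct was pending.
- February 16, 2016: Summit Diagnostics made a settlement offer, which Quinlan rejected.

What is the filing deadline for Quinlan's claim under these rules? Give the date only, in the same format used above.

September 26, 2017

Because discovery on October 9, 2013 post-dates the January 19, 2010 act, accrual under the later-of rule falls on October 9, 2013.
The untolled deadline — 2 years after October 9, 2013 — is October 9, 2015.
The period was tolled for 384 days by the pending related arbitration (September 1, 2014 to September 20, 2015), pushing the deadline to October 27, 2016.
Because the pending criminal prosecution ran from December 16, 2015 to November 14, 2016, the deadline is extended by 334 days to September 26, 2017.
The other events in the timeline have no effect on the limitation period under the stated rules.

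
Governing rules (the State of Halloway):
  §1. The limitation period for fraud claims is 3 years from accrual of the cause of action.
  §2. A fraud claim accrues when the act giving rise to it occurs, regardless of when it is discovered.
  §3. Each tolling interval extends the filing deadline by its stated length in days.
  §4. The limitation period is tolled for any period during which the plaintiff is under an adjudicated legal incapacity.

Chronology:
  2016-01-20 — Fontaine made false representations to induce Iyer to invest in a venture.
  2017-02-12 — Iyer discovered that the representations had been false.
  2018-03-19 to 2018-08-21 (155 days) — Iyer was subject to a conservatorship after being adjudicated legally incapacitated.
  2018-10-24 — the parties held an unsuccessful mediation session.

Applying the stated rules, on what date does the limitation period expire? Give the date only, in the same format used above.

2019-06-24

Because the rule ties accrual to occurrence, the claim accrued on 2016-01-20, not on the 2017-02-12 discovery date.
3 years from 2016-01-20 is 2019-01-20.
The plaintiff's legal incapacity from 2018-03-19 to 2018-08-21 tolled the period for 155 days, extending the deadline to 2019-06-24.
Nothing else in the chronology tolls or restarts the period.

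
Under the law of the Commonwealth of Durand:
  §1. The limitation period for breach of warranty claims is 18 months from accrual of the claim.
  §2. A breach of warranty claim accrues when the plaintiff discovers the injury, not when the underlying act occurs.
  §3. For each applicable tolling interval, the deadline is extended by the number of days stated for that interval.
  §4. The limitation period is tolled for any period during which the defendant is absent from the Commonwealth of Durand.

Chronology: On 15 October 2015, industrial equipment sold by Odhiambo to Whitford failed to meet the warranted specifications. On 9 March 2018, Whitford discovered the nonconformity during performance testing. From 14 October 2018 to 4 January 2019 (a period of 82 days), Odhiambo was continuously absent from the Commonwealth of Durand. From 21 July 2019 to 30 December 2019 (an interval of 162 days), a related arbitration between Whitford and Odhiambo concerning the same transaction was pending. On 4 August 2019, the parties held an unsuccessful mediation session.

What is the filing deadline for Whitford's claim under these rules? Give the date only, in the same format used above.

30 November 2019

The claim did not accrue until Whitford discovered the injury on 9 March 2018; the 15 October 2015 act date does not start the clock under the stated rule.
Adding the 18 months base period to 9 March 2018 gives a deadline of 9 September 2019, before any tolling.
The defendant's absence from the jurisdiction from 14 October 2018 to 4 January 2019 tolled the period for 82 days, extending the deadline to 30 November 2019.
No stated provision tolls the period for a pending arbitration, so the interval from 21 July 2019 to 30 December 2019 has no effect on the deadline.
The other events in the timeline have no effect on the limitation period under the stated rules.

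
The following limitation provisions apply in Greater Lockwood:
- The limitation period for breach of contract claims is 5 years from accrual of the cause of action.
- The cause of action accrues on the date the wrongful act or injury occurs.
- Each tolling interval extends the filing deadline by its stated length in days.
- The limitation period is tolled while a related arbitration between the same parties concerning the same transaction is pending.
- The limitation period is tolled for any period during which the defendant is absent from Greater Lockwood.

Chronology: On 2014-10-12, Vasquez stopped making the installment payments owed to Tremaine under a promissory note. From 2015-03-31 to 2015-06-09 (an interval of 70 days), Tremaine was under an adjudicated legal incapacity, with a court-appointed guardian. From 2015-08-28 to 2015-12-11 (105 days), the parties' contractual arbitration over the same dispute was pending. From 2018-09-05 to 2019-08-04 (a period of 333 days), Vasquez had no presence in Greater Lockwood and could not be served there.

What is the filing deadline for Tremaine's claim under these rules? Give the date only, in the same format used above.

The limitation period began to run on 2014-10-12.
Adding the 5 years base period to 2014-10-12 gives a deadline of 2019-10-12, before any tolling.
Because the pending related arbitration ran from 2015-08-28 to 2015-12-11, the deadline is extended by 105 days to 2020-01-25.
The defendant's absence from the jurisdiction from 2018-09-05 to 2019-08-04 tolled the period for 333 days, extending the deadline to 2020-12-23.
Although the plaintiff's incapacity ran from 2015-03-31 to 2015-06-09, the stated rules do not make that a tolling event, so it is disregarded.

2020-12-23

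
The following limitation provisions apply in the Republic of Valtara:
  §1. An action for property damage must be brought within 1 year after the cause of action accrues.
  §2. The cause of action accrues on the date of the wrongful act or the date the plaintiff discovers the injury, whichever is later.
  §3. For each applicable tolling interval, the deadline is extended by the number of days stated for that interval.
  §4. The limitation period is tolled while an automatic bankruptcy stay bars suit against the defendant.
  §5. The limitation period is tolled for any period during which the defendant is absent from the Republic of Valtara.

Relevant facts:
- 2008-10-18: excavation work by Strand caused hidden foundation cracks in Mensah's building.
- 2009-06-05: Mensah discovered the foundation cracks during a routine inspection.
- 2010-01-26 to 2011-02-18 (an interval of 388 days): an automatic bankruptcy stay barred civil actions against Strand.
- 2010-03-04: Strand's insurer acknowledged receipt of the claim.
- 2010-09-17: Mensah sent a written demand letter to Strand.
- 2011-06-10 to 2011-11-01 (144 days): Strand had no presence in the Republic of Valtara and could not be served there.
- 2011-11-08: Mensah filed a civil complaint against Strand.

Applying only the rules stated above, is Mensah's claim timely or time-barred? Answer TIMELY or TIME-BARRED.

The claim accrued on 2009-06-05 — the later of the 2008-10-18 act and the 2009-06-05 discovery.
The untolled deadline — 1 year after 2009-06-05 — is 2010-06-05.
The automatic bankruptcy stay from 2010-01-26 to 2011-02-18 tolled the period for 388 days, extending the deadline to 2011-06-28.
The defendant's absence from the jurisdiction from 2011-06-10 to 2011-11-01 tolled the period for 144 days, extending the deadline to 2011-11-19.
The other events in the timeline have no effect on the limitation period under the stated rules.
Mensah filed on 2011-11-08, before the 2011-11-19 deadline, so the action is timely.

TIMELY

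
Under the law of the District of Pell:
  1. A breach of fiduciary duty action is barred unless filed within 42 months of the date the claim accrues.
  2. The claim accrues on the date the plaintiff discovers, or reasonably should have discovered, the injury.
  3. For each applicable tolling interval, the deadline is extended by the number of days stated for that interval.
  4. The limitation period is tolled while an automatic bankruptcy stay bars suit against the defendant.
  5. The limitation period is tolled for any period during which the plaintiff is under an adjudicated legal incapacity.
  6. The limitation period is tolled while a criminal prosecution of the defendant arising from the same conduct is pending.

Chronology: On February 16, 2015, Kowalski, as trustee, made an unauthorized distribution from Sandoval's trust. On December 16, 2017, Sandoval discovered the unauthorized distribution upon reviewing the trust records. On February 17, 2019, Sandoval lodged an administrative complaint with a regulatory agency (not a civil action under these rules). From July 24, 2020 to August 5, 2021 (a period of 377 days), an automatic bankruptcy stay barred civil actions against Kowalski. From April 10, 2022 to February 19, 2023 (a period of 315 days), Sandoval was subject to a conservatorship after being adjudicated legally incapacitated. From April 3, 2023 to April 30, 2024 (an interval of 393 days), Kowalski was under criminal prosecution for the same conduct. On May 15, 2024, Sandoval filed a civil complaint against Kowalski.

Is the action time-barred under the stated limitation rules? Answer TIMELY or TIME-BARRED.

Under the discovery rule, the claim accrued on December 16, 2017, when Sandoval discovered the injury — not on the February 16, 2015 date of the underlying act.
42 months from December 16, 2017 is June 16, 2021.
Because the automatic bankruptcy stay ran from July 24, 2020 to August 5, 2021, the deadline is extended by 377 days to June 28, 2022.
Because the plaintiff's legal incapacity ran from April 10, 2022 to February 19, 2023, the deadline is extended by 315 days to May 9, 2023.
Because the pending criminal prosecution ran from April 3, 2023 to April 30, 2024, the deadline is extended by 393 days to June 5, 2024.
Nothing else in the chronology tolls or restarts the period.
The May 15, 2024 filing precedes the June 5, 2024 deadline; the claim is timely.

TIMELY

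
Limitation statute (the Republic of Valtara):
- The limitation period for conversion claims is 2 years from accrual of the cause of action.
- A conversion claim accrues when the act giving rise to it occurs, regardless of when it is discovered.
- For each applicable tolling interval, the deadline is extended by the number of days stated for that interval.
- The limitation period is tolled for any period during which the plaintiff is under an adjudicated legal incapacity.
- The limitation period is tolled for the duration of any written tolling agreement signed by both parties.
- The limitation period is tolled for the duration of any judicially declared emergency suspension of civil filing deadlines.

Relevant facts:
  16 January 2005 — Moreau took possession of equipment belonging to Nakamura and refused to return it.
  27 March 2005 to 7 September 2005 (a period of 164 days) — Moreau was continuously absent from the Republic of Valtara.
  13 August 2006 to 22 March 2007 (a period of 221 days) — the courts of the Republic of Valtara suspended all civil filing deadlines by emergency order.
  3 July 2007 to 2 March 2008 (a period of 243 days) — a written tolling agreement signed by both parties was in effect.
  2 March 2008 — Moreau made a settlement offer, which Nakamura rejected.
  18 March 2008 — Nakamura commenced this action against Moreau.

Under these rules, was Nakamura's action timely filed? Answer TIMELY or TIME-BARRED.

TIMELY

The claim accrued on 16 January 2005, when the wrongful act occurred.
The untolled deadline — 2 years after 16 January 2005 — is 16 January 2007.
Because the emergency suspension of filing deadlines ran from 13 August 2006 to 22 March 2007, the deadline is extended by 221 days to 25 August 2007.
The period was tolled for 243 days by the written tolling agreement (3 July 2007 to 2 March 2008), pushing the deadline to 24 April 2008.
The defendant's absence from the jurisdiction from 27 March 2005 to 7 September 2005 does not toll the period, because no stated rule makes the defendant's absence a tolling event.
The other events in the timeline have no effect on the limitation period under the stated rules.
Filing on 18 March 2008 beat the 24 April 2008 deadline — the action is timely.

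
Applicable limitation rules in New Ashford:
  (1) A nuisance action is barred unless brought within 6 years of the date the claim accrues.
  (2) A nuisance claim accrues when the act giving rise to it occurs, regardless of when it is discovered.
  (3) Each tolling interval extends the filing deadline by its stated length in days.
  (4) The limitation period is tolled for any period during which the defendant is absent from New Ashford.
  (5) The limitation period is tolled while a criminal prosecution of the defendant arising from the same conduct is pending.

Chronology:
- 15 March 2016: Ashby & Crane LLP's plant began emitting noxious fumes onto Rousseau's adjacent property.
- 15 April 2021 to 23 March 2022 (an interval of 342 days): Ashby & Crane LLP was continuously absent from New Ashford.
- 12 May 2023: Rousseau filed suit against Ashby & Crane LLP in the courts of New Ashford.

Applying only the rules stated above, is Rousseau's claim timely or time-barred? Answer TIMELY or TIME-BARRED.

The claim accrued on 15 March 2016, the date of the act.
The untolled deadline — 6 years after 15 March 2016 — is 15 March 2022.
The defendant's absence from the jurisdiction from 15 April 2021 to 23 March 2022 tolled the period for 342 days, extending the deadline to 20 February 2023.
Filing on 12 May 2023 missed the 20 February 2023 deadline — the action is time-barred.

TIME-BARRED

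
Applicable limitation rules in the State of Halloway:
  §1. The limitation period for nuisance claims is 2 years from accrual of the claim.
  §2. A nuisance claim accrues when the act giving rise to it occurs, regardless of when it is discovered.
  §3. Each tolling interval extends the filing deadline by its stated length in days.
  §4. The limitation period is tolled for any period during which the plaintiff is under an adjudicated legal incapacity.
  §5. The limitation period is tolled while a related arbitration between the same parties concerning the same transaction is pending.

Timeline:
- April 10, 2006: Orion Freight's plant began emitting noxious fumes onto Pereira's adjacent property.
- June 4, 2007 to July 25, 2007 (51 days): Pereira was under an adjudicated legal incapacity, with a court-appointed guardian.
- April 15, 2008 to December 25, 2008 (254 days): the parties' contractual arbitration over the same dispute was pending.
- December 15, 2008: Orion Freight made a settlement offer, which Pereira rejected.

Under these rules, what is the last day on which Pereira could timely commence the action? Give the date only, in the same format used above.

The limitation period began to run on April 10, 2006.
2 years from April 10, 2006 is April 10, 2008.
The plaintiff's legal incapacity from June 4, 2007 to July 25, 2007 tolled the period for 51 days, extending the deadline to May 31, 2008.
The period was tolled for 254 days by the pending related arbitration (April 15, 2008 to December 25, 2008), pushing the deadline to February 9, 2009.
Nothing else in the chronology tolls or restarts the period.

February 9, 2009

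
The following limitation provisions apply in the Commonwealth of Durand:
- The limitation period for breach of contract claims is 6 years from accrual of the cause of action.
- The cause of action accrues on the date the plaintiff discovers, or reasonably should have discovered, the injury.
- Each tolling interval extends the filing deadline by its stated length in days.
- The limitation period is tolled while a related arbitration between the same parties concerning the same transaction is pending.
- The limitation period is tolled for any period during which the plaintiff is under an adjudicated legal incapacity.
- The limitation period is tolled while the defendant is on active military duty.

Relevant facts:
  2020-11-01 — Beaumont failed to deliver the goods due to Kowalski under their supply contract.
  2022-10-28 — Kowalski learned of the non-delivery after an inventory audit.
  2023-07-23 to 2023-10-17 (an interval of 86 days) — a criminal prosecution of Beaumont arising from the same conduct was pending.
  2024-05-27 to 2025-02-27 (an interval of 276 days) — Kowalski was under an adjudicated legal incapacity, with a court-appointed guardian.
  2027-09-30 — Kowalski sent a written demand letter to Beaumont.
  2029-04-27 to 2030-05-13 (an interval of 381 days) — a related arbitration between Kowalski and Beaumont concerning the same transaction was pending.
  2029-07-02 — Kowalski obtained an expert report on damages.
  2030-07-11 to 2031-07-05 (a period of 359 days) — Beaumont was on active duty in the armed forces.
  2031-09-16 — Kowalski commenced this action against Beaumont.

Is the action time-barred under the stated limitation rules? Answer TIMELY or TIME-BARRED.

Under the discovery rule, the claim accrued on 2022-10-28, when Kowalski discovered the injury — not on the 2020-11-01 date of the underlying act.
The untolled deadline — 6 years after 2022-10-28 — is 2028-10-28.
The plaintiff's legal incapacity from 2024-05-27 to 2025-02-27 tolled the period for 276 days, extending the deadline to 2029-07-31.
The pending related arbitration from 2029-04-27 to 2030-05-13 tolled the period for 381 days, extending the deadline to 2030-08-16.
Because the defendant's active military service ran from 2030-07-11 to 2031-07-05, the deadline is extended by 359 days to 2031-08-10.
No stated provision tolls the period for a criminal prosecution, so the interval from 2023-07-23 to 2023-10-17 has no effect on the deadline.
None of the other events listed affects the running of the period under the stated rules.
The 2031-09-16 filing falls after the 2031-08-10 deadline; the claim is time-barred.

TIME-BARRED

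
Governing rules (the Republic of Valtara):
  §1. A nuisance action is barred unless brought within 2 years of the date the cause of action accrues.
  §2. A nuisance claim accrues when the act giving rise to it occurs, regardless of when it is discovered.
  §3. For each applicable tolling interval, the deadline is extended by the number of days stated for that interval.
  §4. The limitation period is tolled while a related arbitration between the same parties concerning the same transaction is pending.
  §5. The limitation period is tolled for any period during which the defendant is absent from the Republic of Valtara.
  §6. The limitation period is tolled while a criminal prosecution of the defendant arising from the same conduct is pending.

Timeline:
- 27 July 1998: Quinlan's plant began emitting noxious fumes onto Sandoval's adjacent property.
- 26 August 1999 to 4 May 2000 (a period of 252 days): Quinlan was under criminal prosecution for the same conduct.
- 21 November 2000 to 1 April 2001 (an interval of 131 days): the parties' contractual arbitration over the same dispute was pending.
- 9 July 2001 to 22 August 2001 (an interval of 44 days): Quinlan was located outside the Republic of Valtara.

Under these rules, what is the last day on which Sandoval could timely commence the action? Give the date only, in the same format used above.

27 September 2001

The cause of action accrued on 27 July 1998, the date of the act.
The untolled deadline — 2 years after 27 July 1998 — is 27 July 2000.
The period was tolled for 252 days by the pending criminal prosecution (26 August 1999 to 4 May 2000), pushing the deadline to 5 April 2001.
The period was tolled for 131 days by the pending related arbitration (21 November 2000 to 1 April 2001), pushing the deadline to 14 August 2001.
Because the defendant's absence from the jurisdiction ran from 9 July 2001 to 22 August 2001, the deadline is extended by 44 days to 27 September 2001.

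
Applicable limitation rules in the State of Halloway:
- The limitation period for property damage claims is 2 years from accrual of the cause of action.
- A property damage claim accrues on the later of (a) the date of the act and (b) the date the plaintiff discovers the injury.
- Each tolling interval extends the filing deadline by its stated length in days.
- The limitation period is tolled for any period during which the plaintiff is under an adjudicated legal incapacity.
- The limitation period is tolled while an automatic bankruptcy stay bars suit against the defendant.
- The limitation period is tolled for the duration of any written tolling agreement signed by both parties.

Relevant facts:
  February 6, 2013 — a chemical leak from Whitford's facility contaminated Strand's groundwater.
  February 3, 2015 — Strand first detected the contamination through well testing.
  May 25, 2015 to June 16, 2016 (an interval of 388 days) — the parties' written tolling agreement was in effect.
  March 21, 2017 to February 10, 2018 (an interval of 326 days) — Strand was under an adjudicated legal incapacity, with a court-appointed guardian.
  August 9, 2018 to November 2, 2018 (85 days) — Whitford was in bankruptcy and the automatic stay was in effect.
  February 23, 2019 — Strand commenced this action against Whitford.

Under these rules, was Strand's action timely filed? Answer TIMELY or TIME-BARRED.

TIMELY

Taking the later of the act (February 6, 2013) and discovery (February 3, 2015), the claim accrued on February 3, 2015.
2 years from February 3, 2015 is February 3, 2017.
Because the written tolling agreement ran from May 25, 2015 to June 16, 2016, the deadline is extended by 388 days to February 26, 2018.
Because the plaintiff's legal incapacity ran from March 21, 2017 to February 10, 2018, the deadline is extended by 326 days to January 18, 2019.
The automatic bankruptcy stay from August 9, 2018 to November 2, 2018 tolled the period for 85 days, extending the deadline to April 13, 2019.
The February 23, 2019 filing precedes the April 13, 2019 deadline; the claim is timely.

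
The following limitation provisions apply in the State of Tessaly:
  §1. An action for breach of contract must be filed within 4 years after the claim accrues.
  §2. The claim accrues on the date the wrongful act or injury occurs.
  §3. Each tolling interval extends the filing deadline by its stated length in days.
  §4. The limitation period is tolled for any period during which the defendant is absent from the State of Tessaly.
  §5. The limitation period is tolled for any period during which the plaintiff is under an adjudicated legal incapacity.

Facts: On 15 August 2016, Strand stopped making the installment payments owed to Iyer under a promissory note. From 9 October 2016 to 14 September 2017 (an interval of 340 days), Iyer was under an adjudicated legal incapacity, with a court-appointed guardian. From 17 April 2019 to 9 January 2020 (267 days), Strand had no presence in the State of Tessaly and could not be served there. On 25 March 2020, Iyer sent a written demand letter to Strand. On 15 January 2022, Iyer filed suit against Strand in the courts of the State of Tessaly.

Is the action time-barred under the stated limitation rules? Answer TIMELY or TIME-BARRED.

TIMELY

The claim accrued on 15 August 2016, when the wrongful act occurred.
Adding the 4 years base period to 15 August 2016 gives a deadline of 15 August 2020, before any tolling.
Because the plaintiff's legal incapacity ran from 9 October 2016 to 14 September 2017, the deadline is extended by 340 days to 21 July 2021.
Because the defendant's absence from the jurisdiction ran from 17 April 2019 to 9 January 2020, the deadline is extended by 267 days to 14 April 2022.
Nothing else in the chronology tolls or restarts the period.
Iyer filed on 15 January 2022, before the 14 April 2022 deadline, so the action is timely.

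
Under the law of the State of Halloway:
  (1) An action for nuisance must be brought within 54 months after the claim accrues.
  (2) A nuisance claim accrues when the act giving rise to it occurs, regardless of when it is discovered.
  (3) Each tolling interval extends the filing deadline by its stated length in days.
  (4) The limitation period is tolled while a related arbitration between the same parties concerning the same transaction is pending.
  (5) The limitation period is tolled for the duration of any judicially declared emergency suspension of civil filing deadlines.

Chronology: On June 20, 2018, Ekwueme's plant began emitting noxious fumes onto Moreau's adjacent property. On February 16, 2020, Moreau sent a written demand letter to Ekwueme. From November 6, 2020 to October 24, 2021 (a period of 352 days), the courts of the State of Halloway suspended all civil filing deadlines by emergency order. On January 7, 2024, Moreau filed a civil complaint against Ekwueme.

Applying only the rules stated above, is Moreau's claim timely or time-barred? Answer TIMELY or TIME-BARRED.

TIME-BARRED

The claim accrued on June 20, 2018, when the wrongful act occurred.
The untolled deadline — 54 months after June 20, 2018 — is December 20, 2022.
The emergency suspension of filing deadlines from November 6, 2020 to October 24, 2021 tolled the period for 352 days, extending the deadline to December 7, 2023.
None of the other events listed affects the running of the period under the stated rules.
The January 7, 2024 filing falls after the December 7, 2023 deadline; the claim is time-barred.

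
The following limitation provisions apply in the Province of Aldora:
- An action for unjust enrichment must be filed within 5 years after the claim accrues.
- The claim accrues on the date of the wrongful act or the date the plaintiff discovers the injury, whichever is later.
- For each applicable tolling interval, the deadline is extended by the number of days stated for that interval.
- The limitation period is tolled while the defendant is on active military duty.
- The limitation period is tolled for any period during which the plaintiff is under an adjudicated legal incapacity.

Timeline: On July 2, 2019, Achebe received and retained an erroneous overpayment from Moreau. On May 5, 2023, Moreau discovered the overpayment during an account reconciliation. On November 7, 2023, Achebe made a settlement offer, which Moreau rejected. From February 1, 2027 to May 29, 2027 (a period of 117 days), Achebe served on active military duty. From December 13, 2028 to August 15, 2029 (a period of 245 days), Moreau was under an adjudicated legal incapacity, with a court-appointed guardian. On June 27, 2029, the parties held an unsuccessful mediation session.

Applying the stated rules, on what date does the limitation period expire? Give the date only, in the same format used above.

August 30, 2028

Because discovery on May 5, 2023 post-dates the July 2, 2019 act, accrual under the later-of rule falls on May 5, 2023.
5 years from May 5, 2023 is May 5, 2028.
The defendant's active military service from February 1, 2027 to May 29, 2027 tolled the period for 117 days, extending the deadline to August 30, 2028.
By the time the plaintiff's legal incapacity began on December 13, 2028, the limitation period had already expired on August 30, 2028; that interval cannot revive it.
The other events in the timeline have no effect on the limitation period under the stated rules.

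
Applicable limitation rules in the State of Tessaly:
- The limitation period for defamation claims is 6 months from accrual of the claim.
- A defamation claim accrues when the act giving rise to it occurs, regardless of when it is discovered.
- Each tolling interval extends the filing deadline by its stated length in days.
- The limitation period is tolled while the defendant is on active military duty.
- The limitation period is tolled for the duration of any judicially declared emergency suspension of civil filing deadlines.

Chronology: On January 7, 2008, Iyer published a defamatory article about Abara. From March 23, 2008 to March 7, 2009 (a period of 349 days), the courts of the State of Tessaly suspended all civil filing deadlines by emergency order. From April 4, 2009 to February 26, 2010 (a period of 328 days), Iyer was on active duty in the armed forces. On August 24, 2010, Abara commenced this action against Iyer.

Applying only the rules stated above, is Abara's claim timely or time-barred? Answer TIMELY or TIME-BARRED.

The claim accrued on January 7, 2008, when the wrongful act occurred.
Adding the 6 months base period to January 7, 2008 gives a deadline of July 7, 2008, before any tolling.
Because the emergency suspension of filing deadlines ran from March 23, 2008 to March 7, 2009, the deadline is extended by 349 days to June 21, 2009.
Because the defendant's active military service ran from April 4, 2009 to February 26, 2010, the deadline is extended by 328 days to May 15, 2010.
Abara filed on August 24, 2010, after the May 15, 2010 deadline, so the action is time-barred.

TIME-BARRED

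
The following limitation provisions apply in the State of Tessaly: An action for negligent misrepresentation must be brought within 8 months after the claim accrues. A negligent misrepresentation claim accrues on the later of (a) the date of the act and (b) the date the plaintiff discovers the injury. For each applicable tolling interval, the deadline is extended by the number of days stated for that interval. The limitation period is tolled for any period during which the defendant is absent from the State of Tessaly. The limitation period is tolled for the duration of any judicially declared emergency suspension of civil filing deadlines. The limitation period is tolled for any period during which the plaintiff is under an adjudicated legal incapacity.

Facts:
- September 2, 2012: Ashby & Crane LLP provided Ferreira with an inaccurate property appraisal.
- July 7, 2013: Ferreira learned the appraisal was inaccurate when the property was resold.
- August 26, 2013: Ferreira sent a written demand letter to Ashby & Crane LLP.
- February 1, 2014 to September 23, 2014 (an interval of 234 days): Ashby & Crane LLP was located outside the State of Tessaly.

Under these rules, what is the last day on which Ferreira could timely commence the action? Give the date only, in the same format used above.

October 27, 2014

Because discovery on July 7, 2013 post-dates the September 2, 2012 act, accrual under the later-of rule falls on July 7, 2013.
8 months from July 7, 2013 is March 7, 2014.
Because the defendant's absence from the jurisdiction ran from February 1, 2014 to September 23, 2014, the deadline is extended by 234 days to October 27, 2014.
None of the other events listed affects the running of the period under the stated rules.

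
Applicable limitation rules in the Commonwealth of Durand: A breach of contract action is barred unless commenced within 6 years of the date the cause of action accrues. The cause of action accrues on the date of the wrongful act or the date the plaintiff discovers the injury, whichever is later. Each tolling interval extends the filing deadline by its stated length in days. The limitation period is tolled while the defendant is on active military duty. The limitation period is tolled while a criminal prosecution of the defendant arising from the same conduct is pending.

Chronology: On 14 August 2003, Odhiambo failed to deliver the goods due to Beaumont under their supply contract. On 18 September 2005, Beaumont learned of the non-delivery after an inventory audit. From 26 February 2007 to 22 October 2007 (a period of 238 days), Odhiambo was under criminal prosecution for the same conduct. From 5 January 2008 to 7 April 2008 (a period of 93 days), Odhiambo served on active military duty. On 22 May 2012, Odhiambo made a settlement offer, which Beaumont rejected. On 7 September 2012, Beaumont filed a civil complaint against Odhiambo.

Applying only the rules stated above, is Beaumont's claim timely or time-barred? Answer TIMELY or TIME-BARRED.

TIME-BARRED

Because discovery on 18 September 2005 post-dates the 14 August 2003 act, accrual under the later-of rule falls on 18 September 2005.
The untolled deadline — 6 years after 18 September 2005 — is 18 September 2011.
The pending criminal prosecution from 26 February 2007 to 22 October 2007 tolled the period for 238 days, extending the deadline to 13 May 2012.
The period was tolled for 93 days by the defendant's active military service (5 January 2008 to 7 April 2008), pushing the deadline to 14 August 2012.
Nothing else in the chronology tolls or restarts the period.
Filing on 7 September 2012 missed the 14 August 2012 deadline — the action is time-barred.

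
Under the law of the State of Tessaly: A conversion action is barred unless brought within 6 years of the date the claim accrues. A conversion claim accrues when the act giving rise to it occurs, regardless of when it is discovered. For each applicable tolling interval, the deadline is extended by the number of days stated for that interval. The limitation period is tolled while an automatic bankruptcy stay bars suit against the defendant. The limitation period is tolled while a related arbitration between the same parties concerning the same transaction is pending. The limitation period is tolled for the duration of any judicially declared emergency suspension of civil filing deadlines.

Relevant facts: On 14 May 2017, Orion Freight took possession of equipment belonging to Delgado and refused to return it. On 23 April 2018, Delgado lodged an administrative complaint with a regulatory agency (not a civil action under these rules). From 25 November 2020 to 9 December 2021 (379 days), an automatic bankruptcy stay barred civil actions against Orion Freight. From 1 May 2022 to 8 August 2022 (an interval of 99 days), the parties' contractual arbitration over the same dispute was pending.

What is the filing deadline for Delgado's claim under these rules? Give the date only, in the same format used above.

The claim accrued on 14 May 2017, the date of the act.
6 years from 14 May 2017 is 14 May 2023.
Because the automatic bankruptcy stay ran from 25 November 2020 to 9 December 2021, the deadline is extended by 379 days to 27 May 2024.
The pending related arbitration from 1 May 2022 to 8 August 2022 tolled the period for 99 days, extending the deadline to 3 September 2024.
The other events in the timeline have no effect on the limitation period under the stated rules.

3 September 2024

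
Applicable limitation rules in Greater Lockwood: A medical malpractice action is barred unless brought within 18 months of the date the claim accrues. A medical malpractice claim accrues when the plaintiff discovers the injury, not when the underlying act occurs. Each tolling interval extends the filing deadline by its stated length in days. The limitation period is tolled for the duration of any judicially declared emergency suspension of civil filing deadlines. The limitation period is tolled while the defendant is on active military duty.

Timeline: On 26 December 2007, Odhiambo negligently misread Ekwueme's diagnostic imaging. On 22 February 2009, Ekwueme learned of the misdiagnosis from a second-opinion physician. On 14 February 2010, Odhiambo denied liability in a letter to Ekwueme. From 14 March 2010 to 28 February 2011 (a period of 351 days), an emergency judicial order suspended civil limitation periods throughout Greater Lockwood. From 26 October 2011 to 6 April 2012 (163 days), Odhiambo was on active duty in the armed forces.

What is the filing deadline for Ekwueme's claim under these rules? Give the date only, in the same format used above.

8 August 2011

Under the discovery rule, the claim accrued on 22 February 2009, when Ekwueme discovered the injury — not on the 26 December 2007 date of the underlying act.
18 months from 22 February 2009 is 22 August 2010.
The emergency suspension of filing deadlines from 14 March 2010 to 28 February 2011 tolled the period for 351 days, extending the deadline to 8 August 2011.
The defendant's active military service from 26 October 2011 to 6 April 2012 began after the period had already run on 8 August 2011, so it has no tolling effect.
The other events in the timeline have no effect on the limitation period under the stated rules.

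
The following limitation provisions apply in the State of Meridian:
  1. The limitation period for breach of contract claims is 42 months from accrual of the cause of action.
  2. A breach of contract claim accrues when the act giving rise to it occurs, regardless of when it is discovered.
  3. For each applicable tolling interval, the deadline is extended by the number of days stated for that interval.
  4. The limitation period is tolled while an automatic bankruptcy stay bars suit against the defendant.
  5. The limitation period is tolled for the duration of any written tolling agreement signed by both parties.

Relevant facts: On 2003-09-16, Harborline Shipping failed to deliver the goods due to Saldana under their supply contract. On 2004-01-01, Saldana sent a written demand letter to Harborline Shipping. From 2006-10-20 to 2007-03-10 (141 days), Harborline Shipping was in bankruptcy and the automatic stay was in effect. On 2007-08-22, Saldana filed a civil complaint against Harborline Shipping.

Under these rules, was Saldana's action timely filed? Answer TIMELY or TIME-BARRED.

TIME-BARRED

The limitation period began to run on 2003-09-16.
The untolled deadline — 42 months after 2003-09-16 — is 2007-03-16.
The period was tolled for 141 days by the automatic bankruptcy stay (2006-10-20 to 2007-03-10), pushing the deadline to 2007-08-04.
The other events in the timeline have no effect on the limitation period under the stated rules.
The 2007-08-22 filing falls after the 2007-08-04 deadline; the claim is time-barred.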